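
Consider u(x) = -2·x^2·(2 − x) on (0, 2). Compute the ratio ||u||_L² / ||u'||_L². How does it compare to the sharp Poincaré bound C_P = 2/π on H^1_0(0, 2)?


||u||_L² / ||u'||_L² = sqrt(14)/7 < C_P = 2/π.

u(x) = -2·x^2·(2 − x), so u'(x) = 2*x*(3*x - 4).
u(x) = -2·x^2·(2 − x) vanishes at x = 0 and x = 2, so u ∈ H^1_0(0, 2). Differentiate via the product rule and integrate the resulting polynomials term by term.
  ∫_0^2 u² dx = ∫_0^2 (4*x^6 - 16*x^5 + 16*x^4) dx. Term by term:
    ∫_0^2 4*x^6 dx = 512/7;  ∫_0^2 -16*x^5 dx = -512/3;  ∫_0^2 16*x^4 dx = 512/5.
  Sum: 512/7 − 512/3 + 512/5 = 512/105.
  ∫_0^2 (u')² dx = ∫_0^2 (36*x^4 - 96*x^3 + 64*x^2) dx. Term by term:
    ∫_0^2 36*x^4 dx = 1152/5;  ∫_0^2 -96*x^3 dx = -384;  ∫_0^2 64*x^2 dx = 512/3.
  Sum: 1152/5 − 384 + 512/3 = 256/15.
∫_0^2 u² dx = 512/105, so ||u||_L² = 16*sqrt(210)/105.
∫_0^2 (u')² dx = 256/15, so ||u'||_L² = 16*sqrt(15)/15.
Ratio ||u||_L² / ||u'||_L² = sqrt(14)/7.
Sharp Poincaré constant on H^1_0(0, 2) is C_P = L/π = 2/π, achieved by sin(π/2·x).
A polynomial bump cannot attain the sharp Poincaré constant (only the first sine eigenfunction does), so the ratio is strictly less than C_P, consistent with ||u||_L² ≤ C_P ||u'||_L².


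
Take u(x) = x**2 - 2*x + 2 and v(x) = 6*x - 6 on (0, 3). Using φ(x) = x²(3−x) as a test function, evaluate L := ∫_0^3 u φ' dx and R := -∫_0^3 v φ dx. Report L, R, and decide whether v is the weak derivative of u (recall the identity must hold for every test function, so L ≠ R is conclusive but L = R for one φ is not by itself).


LHS = -54/5, RHS = -162/5. No, v is not the weak derivative of u.

u(x) = x**2 - 2*x + 2, classical derivative u'(x) = 2*x - 2.
φ(x) = x²(3−x), so φ'(x) = 3*x*(2 - x).
Note φ(0) = φ(3) = 0, so the boundary term u·φ vanishes.
LHS = ∫_0^3 u(x) φ'(x) dx = ∫_0^3 (-3*x^4 + 12*x^3 - 18*x^2 + 12*x) dx. Term by term:
  ∫_0^3 -3*x^4 dx = -729/5;  ∫_0^3 12*x^3 dx = 243;  ∫_0^3 -18*x^2 dx = -162;
  ∫_0^3 12*x dx = 54.
Sum: -729/5 + 243 − 162 + 54 = -54/5.
So LHS = -54/5.
∫_0^3 v(x) φ(x) dx = ∫_0^3 (-6*x^4 + 24*x^3 - 18*x^2) dx. Term by term:
  ∫_0^3 -6*x^4 dx = -1458/5;  ∫_0^3 24*x^3 dx = 486;  ∫_0^3 -18*x^2 dx = -162.
Sum: -1458/5 + 486 − 162 = 162/5.
So RHS = -∫_0^3 v(x) φ(x) dx = -162/5.
LHS − RHS = 108/5 ≠ 0, so the identity fails.
(For a valid weak derivative the identity must hold for EVERY test function, in particular this one. The failure shows v is NOT the weak derivative of u.)
Correct weak derivative would be u'(x) = 2*x - 2.


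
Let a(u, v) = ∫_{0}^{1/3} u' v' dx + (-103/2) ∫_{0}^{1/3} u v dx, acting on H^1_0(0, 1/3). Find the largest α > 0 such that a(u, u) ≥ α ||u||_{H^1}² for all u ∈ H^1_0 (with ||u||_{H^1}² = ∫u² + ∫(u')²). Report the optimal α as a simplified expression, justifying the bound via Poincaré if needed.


α = (-103 + 18*π^2)/(2*(1 + 9*π^2))

Coercivity of a(·,·) on H^1_0(0, 1/3) means a(u, u) ≥ α ||u||_{H^1}² for every u ∈ H^1_0.
The interval has length L = 1/3, and Poincaré/coercivity depend only on L. Here a(u, u) = ∫(u')² + (-103/2)·∫u².
Here c = -103/2 < 0 with |c| < (π/L)² = 9*π^2, so coercivity still holds. The condition a(u,u) ≥ α||u||_{H^1}² reads (1−α)∫(u')² ≥ (α−c)∫u². Any admissible α is ≤ 1 (rapidly oscillating u have ∫u²/∫(u')² → 0), and α = 1 would force 0 ≥ (1−c)∫u², impossible since c < 1; so 1−α > 0. By the sharp Poincaré inequality on H^1_0 of an interval of length L, ∫(u')² ≥ (π/L)²∫u² with equality for the first sine mode sin(π(x−x₀)/L) (x₀ the left endpoint), so the inequality holds for all u iff (1−α)(π/L)² ≥ α − c, i.e. α ≤ ((π/L)² + c)/((π/L)² + 1) = (1 + c(L/π)²)/(1 + (L/π)²). (Direct route, valid since c ≤ 0: Poincaré gives c∫u² ≥ c(L/π)²∫(u')², so a(u,u) ≥ (1 + c(L/π)²)∫(u')², while ||u||_{H^1}² ≤ (1 + (L/π)²)∫(u')²; dividing yields the same α.) With (π/L)² = 9*π^2 and c = -103/2, the largest admissible constant is α = ((π/L)² + c)/((π/L)² + 1).
Simplifying, α = (-103 + 18*π^2)/(2*(1 + 9*π^2)).


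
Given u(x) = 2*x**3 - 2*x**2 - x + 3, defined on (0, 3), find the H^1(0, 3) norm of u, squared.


||u||_{H^1}^2 = 47436/35

The H^1 norm (squared) on an interval (0, L) is
  ||u||_{H^1}^2 = ∫_0^L u(x)^2 dx + ∫_0^L u'(x)^2 dx.
Compute u'(x) = 6*x**2 - 4*x - 1.
Then u(x)^2 = 4*x**6 - 8*x**5 + 16*x**3 - 11*x**2 - 6*x + 9 and u'(x)^2 = 36*x**4 - 48*x**3 + 4*x**2 + 8*x + 1.
Integrate each monomial from 0 to 3 using ∫_0^3 c·x^n dx = c·3^(n+1)/(n+1):
  ∫_0^3 u(x)^2 dx = ∫_0^3 (4*x^6 - 8*x^5 + 16*x^3 - 11*x^2 - 6*x + 9) dx. Term by term:
    ∫_0^3 4*x^6 dx = 8748/7;  ∫_0^3 -8*x^5 dx = -972;  ∫_0^3 16*x^3 dx = 324;
    ∫_0^3 -11*x^2 dx = -99;  ∫_0^3 -6*x dx = -27;  ∫_0^3 9 dx = 27.
  Sum: 8748/7 − 972 + 324 − 99 − 27 + 27 = 3519/7.
  ∫_0^3 u'(x)^2 dx = ∫_0^3 (36*x^4 - 48*x^3 + 4*x^2 + 8*x + 1) dx. Term by term:
    ∫_0^3 36*x^4 dx = 8748/5;  ∫_0^3 -48*x^3 dx = -972;  ∫_0^3 4*x^2 dx = 36;
    ∫_0^3 8*x dx = 36;  ∫_0^3 1 dx = 3.
  Sum: 8748/5 − 972 + 36 + 36 + 3 = 4263/5.
Adding: ||u||_{H^1}^2 = 3519/7 + 4263/5 = 47436/35.


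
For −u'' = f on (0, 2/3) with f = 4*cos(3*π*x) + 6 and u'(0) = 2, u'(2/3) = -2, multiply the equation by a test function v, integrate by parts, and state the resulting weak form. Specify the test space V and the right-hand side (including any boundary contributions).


V = H^1(0, 2/3) (v unrestricted at boundary; u is determined up to an additive constant); weak form: ∫_0^2/3 u'v' dx = ∫_0^2/3 (4*cos(3*π*x) + 6) v dx − 2·v(2/3) − 2·v(0) for all v ∈ V.

Multiply both sides by a test function v and integrate from 0 to 2/3:
  ∫_0^2/3 −u''(x) v(x) dx = ∫_0^2/3 f(x) v(x) dx.
Integrate the LHS by parts once:
  ∫_0^2/3 −u'' v dx = −[u'(x) v(x)]_0^2/3 + ∫_0^2/3 u'(x) v'(x) dx.
Thus ∫_0^2/3 u'(x) v'(x) dx = ∫_0^2/3 f(x) v(x) dx + [u'(x) v(x)]_0^2/3.
Choose V so that boundary terms are either known or forced to vanish.
u has inhomogeneous Neumann u'(0) = 2, u'(2/3) = -2. [u' v]_0^2/3 = (-2)·v(2/3) − (2)·v(0) = − 2·v(2/3) − 2·v(0). Take V = H^1(0, 2/3); boundary term becomes part of RHS.
Weak formulation: find u (satisfying any essential BC) such that ∫_0^2/3 u'(x) v'(x) dx = ∫_0^2/3 f v dx − 2·v(2/3) − 2·v(0) for all v ∈ V (Neumann data are natural BCs: they enter the RHS as boundary terms).
Substituting f(x) = 4*cos(3*π*x) + 6, the right-hand side is ∫_0^2/3 (4*cos(3*π*x) + 6) v dx − 2·v(2/3) − 2·v(0).
Compatibility check (pure Neumann): taking v ≡ 1 ∈ V gives 0 = ∫_0^2/3 f dx + (-2) − (2), i.e. ∫_0^2/3 f dx must equal u'(0) − u'(2/3) = 4. Indeed ∫_0^2/3 (4*cos(3*π*x) + 6) dx = 4, so the data are compatible. The solution is then unique only up to an additive constant (fix it e.g. by requiring ∫_0^2/3 u dx = 0).


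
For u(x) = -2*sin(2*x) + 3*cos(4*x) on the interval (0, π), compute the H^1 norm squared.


||u||_{H^1(0,π)}^2 = 173*π/2

u'(x) = -12*sin(4*x) - 4*cos(2*x).
Expand u² and (u')² and integrate term by term on (0, π), using: for integers n ≥ 1, ∫_0^π sin²(nx) dx = ∫_0^π cos²(nx) dx = π/2; for n ≠ n', ∫_0^π sin(nx)sin(n'x) dx = ∫_0^π cos(nx)cos(n'x) dx = 0; and by product-to-sum, ∫_0^π sin(nx)cos(n'x) dx = ½∫_0^π [sin((n+n')x) + sin((n−n')x)] dx, which is 0 when n+n' is even and 2n/(n²−n'²) when n+n' is odd (it need not vanish on (0, π)).
  u² squared terms: (-2)²·∫sin(2x)² dx = 4·π/2 = 2*π;  (3)²·∫cos(4x)² dx = 9·π/2 = 9*π/2.
  u² cross terms: 2·(-2)·(3)·∫sin(2x)·cos(4x) dx = -12·(0) = 0.
  So ∫_0^π u² dx = 2*π + 9*π/2 + 0 = 13*π/2.
  (u')² squared terms: (-12)²·∫sin(4x)² dx = 144·π/2 = 72*π;  (-4)²·∫cos(2x)² dx = 16·π/2 = 8*π.
  (u')² cross terms: 2·(-12)·(-4)·∫sin(4x)·cos(2x) dx = 96·(0) = 0.
  So ∫_0^π (u')² dx = 72*π + 8*π + 0 = 80*π.
||u||_{H^1}^2 = (13*π/2) + (80*π) = 173*π/2.


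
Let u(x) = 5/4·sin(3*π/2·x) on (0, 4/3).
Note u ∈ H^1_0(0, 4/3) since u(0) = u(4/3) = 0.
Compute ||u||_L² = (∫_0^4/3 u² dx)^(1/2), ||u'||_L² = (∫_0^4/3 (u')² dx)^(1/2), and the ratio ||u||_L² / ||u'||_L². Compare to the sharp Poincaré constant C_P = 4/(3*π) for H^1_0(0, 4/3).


||u||_L² / ||u'||_L² = 2/(3*π) < C_P = 4/(3*π).

u(x) = 5/4·sin(3*π/2·x), so u'(x) = 15*π*cos(3*π*x/2)/8.
Writing u(x) = A·sin(kπx/L) with A = 5/4 and k = 2, use ∫_0^L sin²(kπx/L) dx = L/2 and ∫_0^L cos²(kπx/L) dx = L/2.
u² = 25/16·sin²(3*π/2·x) and (u')² = 225*π^2/64·cos²(3*π/2·x), and each of sin², cos² integrates to L/2 = 2/3 over (0, 4/3).
∫_0^4/3 u² dx = 25/24, so ||u||_L² = 5*sqrt(6)/12.
∫_0^4/3 (u')² dx = 75*π^2/32, so ||u'||_L² = 5*sqrt(6)*π/8.
Ratio ||u||_L² / ||u'||_L² = 2/(3*π).
Sharp Poincaré constant on H^1_0(0, 4/3) is C_P = L/π = 4/(3*π), achieved by sin(3*π/4·x).
This is the k = 2 harmonic; the ratio L/(kπ) is strictly less than C_P = L/π, consistent with the sharp inequality ||u||_L² ≤ C_P ||u'||_L².


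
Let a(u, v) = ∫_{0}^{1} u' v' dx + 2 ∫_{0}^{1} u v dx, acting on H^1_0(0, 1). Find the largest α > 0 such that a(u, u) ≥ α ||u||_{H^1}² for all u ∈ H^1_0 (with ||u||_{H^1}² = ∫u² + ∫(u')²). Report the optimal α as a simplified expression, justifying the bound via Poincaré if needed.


α = 1

Coercivity of a(·,·) on H^1_0(0, 1) means a(u, u) ≥ α ||u||_{H^1}² for every u ∈ H^1_0.
The interval has length L = 1, and Poincaré/coercivity depend only on L. Here a(u, u) = ∫(u')² + (2)·∫u².
Here c = 2 ≥ 1, so a(u,u) = ∫(u')² + c∫u² ≥ ∫(u')² + ∫u² = ||u||_{H^1}², i.e. α = 1 works. No larger α is possible: a(u,u) ≥ α||u||_{H^1}² means (1−α)∫(u')² ≥ (α−c)∫u², and for the modes u_n = sin(nπ(x−x₀)/L) (x₀ the left endpoint) one has ∫u_n²/∫(u_n')² = (L/(nπ))² → 0, so a(u_n,u_n)/||u_n||_{H^1}² → 1. Hence the optimal constant is α = 1.
Therefore α = 1.


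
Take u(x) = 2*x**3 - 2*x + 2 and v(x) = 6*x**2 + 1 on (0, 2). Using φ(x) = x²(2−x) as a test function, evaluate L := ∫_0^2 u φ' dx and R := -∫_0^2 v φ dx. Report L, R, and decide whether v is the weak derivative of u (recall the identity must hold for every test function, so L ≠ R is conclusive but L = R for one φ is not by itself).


LHS = -152/15, RHS = -212/15. No, v is not the weak derivative of u.

u(x) = 2*x**3 - 2*x + 2, classical derivative u'(x) = 6*x**2 - 2.
φ(x) = x²(2−x), so φ'(x) = x*(4 - 3*x).
Note φ(0) = φ(2) = 0, so the boundary term u·φ vanishes.
LHS = ∫_0^2 u(x) φ'(x) dx = ∫_0^2 (-6*x^5 + 8*x^4 + 6*x^3 - 14*x^2 + 8*x) dx. Term by term:
  ∫_0^2 -6*x^5 dx = -64;  ∫_0^2 8*x^4 dx = 256/5;  ∫_0^2 6*x^3 dx = 24;
  ∫_0^2 -14*x^2 dx = -112/3;  ∫_0^2 8*x dx = 16.
Sum: -64 + 256/5 + 24 − 112/3 + 16 = -152/15.
So LHS = -152/15.
∫_0^2 v(x) φ(x) dx = ∫_0^2 (-6*x^5 + 12*x^4 - x^3 + 2*x^2) dx. Term by term:
  ∫_0^2 -6*x^5 dx = -64;  ∫_0^2 12*x^4 dx = 384/5;  ∫_0^2 -x^3 dx = -4;
  ∫_0^2 2*x^2 dx = 16/3.
Sum: -64 + 384/5 − 4 + 16/3 = 212/15.
So RHS = -∫_0^2 v(x) φ(x) dx = -212/15.
LHS − RHS = 4 ≠ 0, so the identity fails.
(For a valid weak derivative the identity must hold for EVERY test function, in particular this one. The failure shows v is NOT the weak derivative of u.)
Correct weak derivative would be u'(x) = 6*x**2 - 2.


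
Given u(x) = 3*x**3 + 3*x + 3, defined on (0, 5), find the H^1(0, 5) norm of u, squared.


||u||_{H^1}^2 = 2353035/14

The H^1 norm (squared) on an interval (0, L) is
  ||u||_{H^1}^2 = ∫_0^L u(x)^2 dx + ∫_0^L u'(x)^2 dx.
Compute u'(x) = 9*x**2 + 3.
Then u(x)^2 = 9*x**6 + 18*x**4 + 18*x**3 + 9*x**2 + 18*x + 9 and u'(x)^2 = 81*x**4 + 54*x**2 + 9.
Integrate each monomial from 0 to 5 using ∫_0^5 c·x^n dx = c·5^(n+1)/(n+1):
  ∫_0^5 u(x)^2 dx = ∫_0^5 (9*x^6 + 18*x^4 + 18*x^3 + 9*x^2 + 18*x + 9) dx. Term by term:
    ∫_0^5 9*x^6 dx = 703125/7;  ∫_0^5 18*x^4 dx = 11250;  ∫_0^5 18*x^3 dx = 5625/2;
    ∫_0^5 9*x^2 dx = 375;  ∫_0^5 18*x dx = 225;  ∫_0^5 9 dx = 45.
  Sum: 703125/7 + 11250 + 5625/2 + 375 + 225 + 45 = 1612155/14.
  ∫_0^5 u'(x)^2 dx = ∫_0^5 (81*x^4 + 54*x^2 + 9) dx. Term by term:
    ∫_0^5 81*x^4 dx = 50625;  ∫_0^5 54*x^2 dx = 2250;  ∫_0^5 9 dx = 45.
  Sum: 50625 + 2250 + 45 = 52920.
Adding: ||u||_{H^1}^2 = 1612155/14 + 52920 = 2353035/14.


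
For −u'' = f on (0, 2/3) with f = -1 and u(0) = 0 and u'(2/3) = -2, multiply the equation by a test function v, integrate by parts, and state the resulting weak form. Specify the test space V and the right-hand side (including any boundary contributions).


V = {v ∈ H^1(0, 2/3) : v(0) = 0} (test functions vanish at x = 0 where u is specified); weak form: ∫_0^2/3 u'v' dx = ∫_0^2/3 (-1) v dx − 2·v(2/3) for all v ∈ V.

Multiply both sides by a test function v and integrate from 0 to 2/3:
  ∫_0^2/3 −u''(x) v(x) dx = ∫_0^2/3 f(x) v(x) dx.
Integrate the LHS by parts once:
  ∫_0^2/3 −u'' v dx = −[u'(x) v(x)]_0^2/3 + ∫_0^2/3 u'(x) v'(x) dx.
Thus ∫_0^2/3 u'(x) v'(x) dx = ∫_0^2/3 f(x) v(x) dx + [u'(x) v(x)]_0^2/3.
Choose V so that boundary terms are either known or forced to vanish.
Mixed BC: u(0) = 0 (Dirichlet) and u'(2/3) = -2 (Neumann). Define V = {v ∈ H^1(0, 2/3) : v(0) = 0}. Then [u' v]_0^2/3 = u'(2/3)·v(2/3) − u'(0)·0 = − 2·v(2/3).
Weak formulation: find u (satisfying any essential BC) such that ∫_0^2/3 u'(x) v'(x) dx = ∫_0^2/3 f v dx − 2·v(2/3) for all v ∈ V (Dirichlet at 0 absorbed into V; Neumann datum at x = 2/3 contributes the boundary term).
Substituting f(x) = -1, the right-hand side is ∫_0^2/3 (-1) v dx − 2·v(2/3).


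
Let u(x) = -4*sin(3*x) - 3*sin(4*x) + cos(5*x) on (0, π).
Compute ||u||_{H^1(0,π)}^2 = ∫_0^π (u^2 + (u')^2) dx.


||u||_{H^1(0,π)}^2 = 416/3 + 339*π/2

u'(x) = -5*sin(5*x) - 12*cos(3*x) - 12*cos(4*x).
Expand u² and (u')² and integrate term by term on (0, π), using: for integers n ≥ 1, ∫_0^π sin²(nx) dx = ∫_0^π cos²(nx) dx = π/2; for n ≠ n', ∫_0^π sin(nx)sin(n'x) dx = ∫_0^π cos(nx)cos(n'x) dx = 0; and by product-to-sum, ∫_0^π sin(nx)cos(n'x) dx = ½∫_0^π [sin((n+n')x) + sin((n−n')x)] dx, which is 0 when n+n' is even and 2n/(n²−n'²) when n+n' is odd (it need not vanish on (0, π)).
  u² squared terms: (-4)²·∫sin(3x)² dx = 16·π/2 = 8*π;  (-3)²·∫sin(4x)² dx = 9·π/2 = 9*π/2;  (1)²·∫cos(5x)² dx = 1·π/2 = π/2.
  u² cross terms: 2·(-4)·(-3)·∫sin(3x)·sin(4x) dx = 24·(0) = 0;  2·(-4)·(1)·∫sin(3x)·cos(5x) dx = -8·(0) = 0;  2·(-3)·(1)·∫sin(4x)·cos(5x) dx = -6·(-8/9) = 16/3.
  So ∫_0^π u² dx = 8*π + 9*π/2 + π/2 + 0 + 0 + 16/3 = 16/3 + 13*π.
  (u')² squared terms: (-12)²·∫cos(3x)² dx = 144·π/2 = 72*π;  (-12)²·∫cos(4x)² dx = 144·π/2 = 72*π;  (-5)²·∫sin(5x)² dx = 25·π/2 = 25*π/2.
  (u')² cross terms: 2·(-12)·(-12)·∫cos(3x)·cos(4x) dx = 288·(0) = 0;  2·(-12)·(-5)·∫cos(3x)·sin(5x) dx = 120·(0) = 0;  2·(-12)·(-5)·∫cos(4x)·sin(5x) dx = 120·(10/9) = 400/3.
  So ∫_0^π (u')² dx = 72*π + 72*π + 25*π/2 + 0 + 0 + 400/3 = 400/3 + 313*π/2.
||u||_{H^1}^2 = (16/3 + 13*π) + (400/3 + 313*π/2) = 416/3 + 339*π/2.


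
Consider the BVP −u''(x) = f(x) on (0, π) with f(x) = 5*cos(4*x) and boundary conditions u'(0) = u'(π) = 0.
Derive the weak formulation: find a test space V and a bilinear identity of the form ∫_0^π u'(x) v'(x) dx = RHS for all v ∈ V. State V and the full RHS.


V = H^1(0, π) (no boundary constraint on v; u is determined up to an additive constant); weak form: ∫_0^π u'v' dx = ∫_0^π (5*cos(4*x)) v dx for all v ∈ V.

Multiply both sides by a test function v and integrate from 0 to π:
  ∫_0^π −u''(x) v(x) dx = ∫_0^π f(x) v(x) dx.
Integrate the LHS by parts once:
  ∫_0^π −u'' v dx = −[u'(x) v(x)]_0^π + ∫_0^π u'(x) v'(x) dx.
Thus ∫_0^π u'(x) v'(x) dx = ∫_0^π f(x) v(x) dx + [u'(x) v(x)]_0^π.
Choose V so that boundary terms are either known or forced to vanish.
u has homogeneous Neumann: u'(0) = u'(π) = 0. So [u' v]_0^π = 0·v(π) − 0·v(0) = 0 for any v; take V = H^1(0, π).
Weak formulation: find u (satisfying any essential BC) such that ∫_0^π u'(x) v'(x) dx = ∫_0^π f v dx for all v ∈ V (homogeneous Neumann, so boundary terms vanish).
Substituting f(x) = 5*cos(4*x), the right-hand side is ∫_0^π (5*cos(4*x)) v dx.
Compatibility check (pure Neumann): taking v ≡ 1 ∈ V gives 0 = ∫_0^π f dx + (0) − (0), i.e. ∫_0^π f dx must equal u'(0) − u'(π) = 0. Indeed ∫_0^π (5*cos(4*x)) dx = 0, so the data are compatible. The solution is then unique only up to an additive constant (fix it e.g. by requiring ∫_0^π u dx = 0).


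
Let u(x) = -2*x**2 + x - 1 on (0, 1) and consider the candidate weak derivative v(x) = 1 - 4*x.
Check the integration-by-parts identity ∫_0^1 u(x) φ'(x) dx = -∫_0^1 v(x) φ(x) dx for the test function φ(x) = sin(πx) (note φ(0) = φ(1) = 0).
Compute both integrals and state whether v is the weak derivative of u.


LHS = 2/π, RHS = 2/π. Yes, v = u' weakly.

u(x) = -2*x**2 + x - 1, classical derivative u'(x) = 1 - 4*x.
φ(x) = sin(πx), so φ'(x) = π*cos(π*x).
Note φ(0) = φ(1) = 0, so the boundary term u·φ vanishes.
LHS = ∫_0^1 u(x) φ'(x) dx = ∫_0^1 (-2*π*x^2*cos(π*x) + π*x*cos(π*x) - π*cos(π*x)) dx. Term by term:
  ∫_0^1 -π*cos(π*x) dx = 0;  ∫_0^1 π*x*cos(π*x) dx = -2/π;  ∫_0^1 -2*π*x^2*cos(π*x) dx = 4/π.
Sum: 0 − 2/π + 4/π = 2/π.
So LHS = 2/π.
∫_0^1 v(x) φ(x) dx = ∫_0^1 (-4*x*sin(π*x) + sin(π*x)) dx. Term by term:
  ∫_0^1 -4*x*sin(π*x) dx = -4/π;  ∫_0^1 sin(π*x) dx = 2/π.
Sum: -4/π + 2/π = -2/π.
So RHS = -∫_0^1 v(x) φ(x) dx = 2/π.
LHS = RHS, so the identity holds for this test φ.
Moreover u is smooth here and v(x) = u'(x) = 1 - 4*x pointwise, so the identity holds for every test function. Hence v is the weak derivative of u.


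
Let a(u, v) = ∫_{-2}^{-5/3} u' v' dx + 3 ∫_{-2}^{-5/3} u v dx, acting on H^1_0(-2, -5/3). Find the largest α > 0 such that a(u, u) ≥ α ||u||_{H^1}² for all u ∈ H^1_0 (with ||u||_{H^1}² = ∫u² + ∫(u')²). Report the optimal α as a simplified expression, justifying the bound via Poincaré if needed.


α = 1

Coercivity of a(·,·) on H^1_0(-2, -5/3) means a(u, u) ≥ α ||u||_{H^1}² for every u ∈ H^1_0.
The interval has length L = 1/3, and Poincaré/coercivity depend only on L. Here a(u, u) = ∫(u')² + (3)·∫u².
Here c = 3 ≥ 1, so a(u,u) = ∫(u')² + c∫u² ≥ ∫(u')² + ∫u² = ||u||_{H^1}², i.e. α = 1 works. No larger α is possible: a(u,u) ≥ α||u||_{H^1}² means (1−α)∫(u')² ≥ (α−c)∫u², and for the modes u_n = sin(nπ(x−x₀)/L) (x₀ the left endpoint) one has ∫u_n²/∫(u_n')² = (L/(nπ))² → 0, so a(u_n,u_n)/||u_n||_{H^1}² → 1. Hence the optimal constant is α = 1.
Therefore α = 1.


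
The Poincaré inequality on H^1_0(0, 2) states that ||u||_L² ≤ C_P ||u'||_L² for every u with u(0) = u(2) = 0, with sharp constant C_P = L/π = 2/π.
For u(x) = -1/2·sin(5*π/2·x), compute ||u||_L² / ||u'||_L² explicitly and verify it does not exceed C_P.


||u||_L² / ||u'||_L² = 2/(5*π) < C_P = 2/π.

u(x) = -1/2·sin(5*π/2·x), so u'(x) = -5*π*cos(5*π*x/2)/4.
Writing u(x) = A·sin(kπx/L) with A = -1/2 and k = 5, use ∫_0^L sin²(kπx/L) dx = L/2 and ∫_0^L cos²(kπx/L) dx = L/2.
u² = 1/4·sin²(5*π/2·x) and (u')² = 25*π^2/16·cos²(5*π/2·x), and each of sin², cos² integrates to L/2 = 1 over (0, 2).
∫_0^2 u² dx = 1/4, so ||u||_L² = 1/2.
∫_0^2 (u')² dx = 25*π^2/16, so ||u'||_L² = 5*π/4.
Ratio ||u||_L² / ||u'||_L² = 2/(5*π).
Sharp Poincaré constant on H^1_0(0, 2) is C_P = L/π = 2/π, achieved by sin(π/2·x).
This is the k = 5 harmonic; the ratio L/(kπ) is strictly less than C_P = L/π, consistent with the sharp inequality ||u||_L² ≤ C_P ||u'||_L².


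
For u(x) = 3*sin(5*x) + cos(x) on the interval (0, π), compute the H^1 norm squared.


||u||_{H^1(0,π)}^2 = 118*π

u'(x) = -sin(x) + 15*cos(5*x).
Expand u² and (u')² and integrate term by term on (0, π), using: for integers n ≥ 1, ∫_0^π sin²(nx) dx = ∫_0^π cos²(nx) dx = π/2; for n ≠ n', ∫_0^π sin(nx)sin(n'x) dx = ∫_0^π cos(nx)cos(n'x) dx = 0; and by product-to-sum, ∫_0^π sin(nx)cos(n'x) dx = ½∫_0^π [sin((n+n')x) + sin((n−n')x)] dx, which is 0 when n+n' is even and 2n/(n²−n'²) when n+n' is odd (it need not vanish on (0, π)).
  u² squared terms: (3)²·∫sin(5x)² dx = 9·π/2 = 9*π/2;  (1)²·∫cos(x)² dx = 1·π/2 = π/2.
  u² cross terms: 2·(3)·(1)·∫sin(5x)·cos(x) dx = 6·(0) = 0.
  So ∫_0^π u² dx = 9*π/2 + π/2 + 0 = 5*π.
  (u')² squared terms: (-1)²·∫sin(x)² dx = 1·π/2 = π/2;  (15)²·∫cos(5x)² dx = 225·π/2 = 225*π/2.
  (u')² cross terms: 2·(-1)·(15)·∫sin(x)·cos(5x) dx = -30·(0) = 0.
  So ∫_0^π (u')² dx = π/2 + 225*π/2 + 0 = 113*π.
||u||_{H^1}^2 = (5*π) + (113*π) = 118*π.


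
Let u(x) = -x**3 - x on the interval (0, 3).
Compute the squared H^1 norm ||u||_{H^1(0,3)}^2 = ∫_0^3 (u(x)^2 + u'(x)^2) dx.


||u||_{H^1}^2 = 31956/35

The H^1 norm (squared) on an interval (0, L) is
  ||u||_{H^1}^2 = ∫_0^L u(x)^2 dx + ∫_0^L u'(x)^2 dx.
Compute u'(x) = -3*x**2 - 1.
Then u(x)^2 = x**6 + 2*x**4 + x**2 and u'(x)^2 = 9*x**4 + 6*x**2 + 1.
Integrate each monomial from 0 to 3 using ∫_0^3 c·x^n dx = c·3^(n+1)/(n+1):
  ∫_0^3 u(x)^2 dx = ∫_0^3 (x^6 + 2*x^4 + x^2) dx. Term by term:
    ∫_0^3 x^6 dx = 2187/7;  ∫_0^3 2*x^4 dx = 486/5;  ∫_0^3 x^2 dx = 9.
  Sum: 2187/7 + 486/5 + 9 = 14652/35.
  ∫_0^3 u'(x)^2 dx = ∫_0^3 (9*x^4 + 6*x^2 + 1) dx. Term by term:
    ∫_0^3 9*x^4 dx = 2187/5;  ∫_0^3 6*x^2 dx = 54;  ∫_0^3 1 dx = 3.
  Sum: 2187/5 + 54 + 3 = 2472/5.
Adding: ||u||_{H^1}^2 = 14652/35 + 2472/5 = 31956/35.


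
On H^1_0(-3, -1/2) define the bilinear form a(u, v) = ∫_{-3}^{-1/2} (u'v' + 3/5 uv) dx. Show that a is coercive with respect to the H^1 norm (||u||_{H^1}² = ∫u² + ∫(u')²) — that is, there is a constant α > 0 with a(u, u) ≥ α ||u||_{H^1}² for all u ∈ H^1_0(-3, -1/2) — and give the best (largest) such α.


α = (15 + 4*π^2)/(25 + 4*π^2)

Coercivity of a(·,·) on H^1_0(-3, -1/2) means a(u, u) ≥ α ||u||_{H^1}² for every u ∈ H^1_0.
The interval has length L = 5/2, and Poincaré/coercivity depend only on L. Here a(u, u) = ∫(u')² + (3/5)·∫u².
Here 0 < c = 3/5 < 1. The condition a(u,u) ≥ α||u||_{H^1}² reads (1−α)∫(u')² ≥ (α−c)∫u². Any admissible α is ≤ 1 (rapidly oscillating u have ∫u²/∫(u')² → 0), and α = 1 would force 0 ≥ (1−c)∫u², impossible since c < 1; so 1−α > 0. By the sharp Poincaré inequality on H^1_0 of an interval of length L, ∫(u')² ≥ (π/L)²∫u² with equality for the first sine mode sin(π(x−x₀)/L) (x₀ the left endpoint), so the inequality holds for all u iff (1−α)(π/L)² ≥ α − c, i.e. α ≤ ((π/L)² + c)/((π/L)² + 1) = (1 + c(L/π)²)/(1 + (L/π)²). With (π/L)² = 4*π^2/25 and c = 3/5, the largest admissible constant is α = ((π/L)² + c)/((π/L)² + 1).
Simplifying, α = (15 + 4*π^2)/(25 + 4*π^2).


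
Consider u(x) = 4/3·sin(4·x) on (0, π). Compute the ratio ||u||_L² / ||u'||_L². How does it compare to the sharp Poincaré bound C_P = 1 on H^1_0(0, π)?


||u||_L² / ||u'||_L² = 1/4 < C_P = 1.

u(x) = 4/3·sin(4·x), so u'(x) = 16*cos(4*x)/3.
Writing u(x) = A·sin(kπx/L) with A = 4/3 and k = 4, use ∫_0^L sin²(kπx/L) dx = L/2 and ∫_0^L cos²(kπx/L) dx = L/2.
u² = 16/9·sin²(4·x) and (u')² = 256/9·cos²(4·x), and each of sin², cos² integrates to L/2 = π/2 over (0, π).
∫_0^π u² dx = 8*π/9, so ||u||_L² = 2*sqrt(2)*sqrt(π)/3.
∫_0^π (u')² dx = 128*π/9, so ||u'||_L² = 8*sqrt(2)*sqrt(π)/3.
Ratio ||u||_L² / ||u'||_L² = 1/4.
Sharp Poincaré constant on H^1_0(0, π) is C_P = L/π = 1, achieved by sin(x).
This is the k = 4 harmonic; the ratio L/(kπ) is strictly less than C_P = L/π, consistent with the sharp inequality ||u||_L² ≤ C_P ||u'||_L².


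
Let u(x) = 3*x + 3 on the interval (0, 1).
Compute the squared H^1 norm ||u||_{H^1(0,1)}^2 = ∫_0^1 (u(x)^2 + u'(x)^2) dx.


||u||_{H^1}^2 = 30

The H^1 norm (squared) on an interval (0, L) is
  ||u||_{H^1}^2 = ∫_0^L u(x)^2 dx + ∫_0^L u'(x)^2 dx.
Compute u'(x) = 3.
Then u(x)^2 = 9*x**2 + 18*x + 9 and u'(x)^2 = 9.
Integrate each monomial from 0 to 1 using ∫_0^1 c·x^n dx = c·1^(n+1)/(n+1):
  ∫_0^1 u(x)^2 dx = ∫_0^1 (9*x^2 + 18*x + 9) dx. Term by term:
    ∫_0^1 9*x^2 dx = 3;  ∫_0^1 18*x dx = 9;  ∫_0^1 9 dx = 9.
  Sum: 3 + 9 + 9 = 21.
  ∫_0^1 u'(x)^2 dx = ∫_0^1 (9) dx. Term by term:
    ∫_0^1 9 dx = 9.
Adding: ||u||_{H^1}^2 = 21 + 9 = 30.


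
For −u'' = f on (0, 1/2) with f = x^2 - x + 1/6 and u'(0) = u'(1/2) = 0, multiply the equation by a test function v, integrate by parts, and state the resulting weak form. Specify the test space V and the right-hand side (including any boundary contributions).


V = H^1(0, 1/2) (no boundary constraint on v; u is determined up to an additive constant); weak form: ∫_0^1/2 u'v' dx = ∫_0^1/2 (x^2 - x + 1/6) v dx for all v ∈ V.

Multiply both sides by a test function v and integrate from 0 to 1/2:
  ∫_0^1/2 −u''(x) v(x) dx = ∫_0^1/2 f(x) v(x) dx.
Integrate the LHS by parts once:
  ∫_0^1/2 −u'' v dx = −[u'(x) v(x)]_0^1/2 + ∫_0^1/2 u'(x) v'(x) dx.
Thus ∫_0^1/2 u'(x) v'(x) dx = ∫_0^1/2 f(x) v(x) dx + [u'(x) v(x)]_0^1/2.
Choose V so that boundary terms are either known or forced to vanish.
u has homogeneous Neumann: u'(0) = u'(1/2) = 0. So [u' v]_0^1/2 = 0·v(1/2) − 0·v(0) = 0 for any v; take V = H^1(0, 1/2).
Weak formulation: find u (satisfying any essential BC) such that ∫_0^1/2 u'(x) v'(x) dx = ∫_0^1/2 f v dx for all v ∈ V (homogeneous Neumann, so boundary terms vanish).
Substituting f(x) = x^2 - x + 1/6, the right-hand side is ∫_0^1/2 (x^2 - x + 1/6) v dx.
Compatibility check (pure Neumann): taking v ≡ 1 ∈ V gives 0 = ∫_0^1/2 f dx + (0) − (0), i.e. ∫_0^1/2 f dx must equal u'(0) − u'(1/2) = 0. Indeed ∫_0^1/2 (x^2 - x + 1/6) dx = 0, so the data are compatible. The solution is then unique only up to an additive constant (fix it e.g. by requiring ∫_0^1/2 u dx = 0).


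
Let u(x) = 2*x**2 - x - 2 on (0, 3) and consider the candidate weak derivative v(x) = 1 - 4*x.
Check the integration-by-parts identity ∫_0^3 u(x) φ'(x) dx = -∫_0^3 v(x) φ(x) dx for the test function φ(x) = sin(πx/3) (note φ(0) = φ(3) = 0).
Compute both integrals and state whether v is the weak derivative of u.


LHS = -30/π, RHS = 30/π. No, v is not the weak derivative of u.

u(x) = 2*x**2 - x - 2, classical derivative u'(x) = 4*x - 1.
φ(x) = sin(πx/3), so φ'(x) = π*cos(π*x/3)/3.
Note φ(0) = φ(3) = 0, so the boundary term u·φ vanishes.
LHS = ∫_0^3 u(x) φ'(x) dx = ∫_0^3 (2*π*x^2*cos(π*x/3)/3 - π*x*cos(π*x/3)/3 - 2*π*cos(π*x/3)/3) dx. Term by term:
  ∫_0^3 -2*π*cos(π*x/3)/3 dx = 0;  ∫_0^3 -π*x*cos(π*x/3)/3 dx = 6/π;  ∫_0^3 2*π*x^2*cos(π*x/3)/3 dx = -36/π.
Sum: 0 + 6/π − 36/π = -30/π.
So LHS = -30/π.
∫_0^3 v(x) φ(x) dx = ∫_0^3 (-4*x*sin(π*x/3) + sin(π*x/3)) dx. Term by term:
  ∫_0^3 -4*x*sin(π*x/3) dx = -36/π;  ∫_0^3 sin(π*x/3) dx = 6/π.
Sum: -36/π + 6/π = -30/π.
So RHS = -∫_0^3 v(x) φ(x) dx = 30/π.
LHS − RHS = -60/π ≠ 0, so the identity fails.
(For a valid weak derivative the identity must hold for EVERY test function, in particular this one. The failure shows v is NOT the weak derivative of u.)
Correct weak derivative would be u'(x) = 4*x - 1.


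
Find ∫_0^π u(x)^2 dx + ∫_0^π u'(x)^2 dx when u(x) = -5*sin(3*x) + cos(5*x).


||u||_{H^1(0,π)}^2 = 138*π

u'(x) = -5*sin(5*x) - 15*cos(3*x).
Expand u² and (u')² and integrate term by term on (0, π), using: for integers n ≥ 1, ∫_0^π sin²(nx) dx = ∫_0^π cos²(nx) dx = π/2; for n ≠ n', ∫_0^π sin(nx)sin(n'x) dx = ∫_0^π cos(nx)cos(n'x) dx = 0; and by product-to-sum, ∫_0^π sin(nx)cos(n'x) dx = ½∫_0^π [sin((n+n')x) + sin((n−n')x)] dx, which is 0 when n+n' is even and 2n/(n²−n'²) when n+n' is odd (it need not vanish on (0, π)).
  u² squared terms: (-5)²·∫sin(3x)² dx = 25·π/2 = 25*π/2;  (1)²·∫cos(5x)² dx = 1·π/2 = π/2.
  u² cross terms: 2·(-5)·(1)·∫sin(3x)·cos(5x) dx = -10·(0) = 0.
  So ∫_0^π u² dx = 25*π/2 + π/2 + 0 = 13*π.
  (u')² squared terms: (-15)²·∫cos(3x)² dx = 225·π/2 = 225*π/2;  (-5)²·∫sin(5x)² dx = 25·π/2 = 25*π/2.
  (u')² cross terms: 2·(-15)·(-5)·∫cos(3x)·sin(5x) dx = 150·(0) = 0.
  So ∫_0^π (u')² dx = 225*π/2 + 25*π/2 + 0 = 125*π.
||u||_{H^1}^2 = (13*π) + (125*π) = 138*π.


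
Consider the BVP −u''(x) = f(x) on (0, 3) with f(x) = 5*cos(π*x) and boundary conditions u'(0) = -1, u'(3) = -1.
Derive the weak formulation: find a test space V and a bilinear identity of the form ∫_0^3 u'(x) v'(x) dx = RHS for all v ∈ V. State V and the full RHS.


V = H^1(0, 3) (v unrestricted at boundary; u is determined up to an additive constant); weak form: ∫_0^3 u'v' dx = ∫_0^3 (5*cos(π*x)) v dx − v(3) + v(0) for all v ∈ V.

Multiply both sides by a test function v and integrate from 0 to 3:
  ∫_0^3 −u''(x) v(x) dx = ∫_0^3 f(x) v(x) dx.
Integrate the LHS by parts once:
  ∫_0^3 −u'' v dx = −[u'(x) v(x)]_0^3 + ∫_0^3 u'(x) v'(x) dx.
Thus ∫_0^3 u'(x) v'(x) dx = ∫_0^3 f(x) v(x) dx + [u'(x) v(x)]_0^3.
Choose V so that boundary terms are either known or forced to vanish.
u has inhomogeneous Neumann u'(0) = -1, u'(3) = -1. [u' v]_0^3 = (-1)·v(3) − (-1)·v(0) = − v(3) + v(0). Take V = H^1(0, 3); boundary term becomes part of RHS.
Weak formulation: find u (satisfying any essential BC) such that ∫_0^3 u'(x) v'(x) dx = ∫_0^3 f v dx − v(3) + v(0) for all v ∈ V (Neumann data are natural BCs: they enter the RHS as boundary terms).
Substituting f(x) = 5*cos(π*x), the right-hand side is ∫_0^3 (5*cos(π*x)) v dx − v(3) + v(0).
Compatibility check (pure Neumann): taking v ≡ 1 ∈ V gives 0 = ∫_0^3 f dx + (-1) − (-1), i.e. ∫_0^3 f dx must equal u'(0) − u'(3) = 0. Indeed ∫_0^3 (5*cos(π*x)) dx = 0, so the data are compatible. The solution is then unique only up to an additive constant (fix it e.g. by requiring ∫_0^3 u dx = 0).


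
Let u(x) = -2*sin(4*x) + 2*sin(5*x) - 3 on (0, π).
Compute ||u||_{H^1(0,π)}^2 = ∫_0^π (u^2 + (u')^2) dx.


||u||_{H^1(0,π)}^2 = -24/5 + 95*π

u'(x) = -8*cos(4*x) + 10*cos(5*x).
Expand u² and (u')² and integrate term by term on (0, π), using: for integers n ≥ 1, ∫_0^π sin²(nx) dx = ∫_0^π cos²(nx) dx = π/2; for n ≠ n', ∫_0^π sin(nx)sin(n'x) dx = ∫_0^π cos(nx)cos(n'x) dx = 0; and by product-to-sum, ∫_0^π sin(nx)cos(n'x) dx = ½∫_0^π [sin((n+n')x) + sin((n−n')x)] dx, which is 0 when n+n' is even and 2n/(n²−n'²) when n+n' is odd (it need not vanish on (0, π)). For the constant mode: ∫_0^π 1 dx = π, ∫_0^π cos(nx) dx = 0, ∫_0^π sin(nx) dx = (1−(−1)^n)/n.
  u² squared terms: (-3)²·∫1 dx = 9·π = 9*π;  (-2)²·∫sin(4x)² dx = 4·π/2 = 2*π;  (2)²·∫sin(5x)² dx = 4·π/2 = 2*π.
  u² cross terms: 2·(-3)·(-2)·∫1·sin(4x) dx = 12·(0) = 0;  2·(-3)·(2)·∫1·sin(5x) dx = -12·(2/5) = -24/5;  2·(-2)·(2)·∫sin(4x)·sin(5x) dx = -8·(0) = 0.
  So ∫_0^π u² dx = 9*π + 2*π + 2*π + 0 − 24/5 + 0 = -24/5 + 13*π.
  (u')² squared terms: (-8)²·∫cos(4x)² dx = 64·π/2 = 32*π;  (10)²·∫cos(5x)² dx = 100·π/2 = 50*π.
  (u')² cross terms: 2·(-8)·(10)·∫cos(4x)·cos(5x) dx = -160·(0) = 0.
  So ∫_0^π (u')² dx = 32*π + 50*π + 0 = 82*π.
||u||_{H^1}^2 = (-24/5 + 13*π) + (82*π) = -24/5 + 95*π.


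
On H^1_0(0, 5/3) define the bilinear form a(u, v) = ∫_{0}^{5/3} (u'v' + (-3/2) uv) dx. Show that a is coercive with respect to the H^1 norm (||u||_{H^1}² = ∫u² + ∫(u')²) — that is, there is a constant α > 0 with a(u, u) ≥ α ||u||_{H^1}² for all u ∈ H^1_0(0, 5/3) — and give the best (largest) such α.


α = 3*(-25 + 6*π^2)/(2*(25 + 9*π^2))

Coercivity of a(·,·) on H^1_0(0, 5/3) means a(u, u) ≥ α ||u||_{H^1}² for every u ∈ H^1_0.
The interval has length L = 5/3, and Poincaré/coercivity depend only on L. Here a(u, u) = ∫(u')² + (-3/2)·∫u².
Here c = -3/2 < 0 with |c| < (π/L)² = 9*π^2/25, so coercivity still holds. The condition a(u,u) ≥ α||u||_{H^1}² reads (1−α)∫(u')² ≥ (α−c)∫u². Any admissible α is ≤ 1 (rapidly oscillating u have ∫u²/∫(u')² → 0), and α = 1 would force 0 ≥ (1−c)∫u², impossible since c < 1; so 1−α > 0. By the sharp Poincaré inequality on H^1_0 of an interval of length L, ∫(u')² ≥ (π/L)²∫u² with equality for the first sine mode sin(π(x−x₀)/L) (x₀ the left endpoint), so the inequality holds for all u iff (1−α)(π/L)² ≥ α − c, i.e. α ≤ ((π/L)² + c)/((π/L)² + 1) = (1 + c(L/π)²)/(1 + (L/π)²). (Direct route, valid since c ≤ 0: Poincaré gives c∫u² ≥ c(L/π)²∫(u')², so a(u,u) ≥ (1 + c(L/π)²)∫(u')², while ||u||_{H^1}² ≤ (1 + (L/π)²)∫(u')²; dividing yields the same α.) With (π/L)² = 9*π^2/25 and c = -3/2, the largest admissible constant is α = ((π/L)² + c)/((π/L)² + 1).
Simplifying, α = 3*(-25 + 6*π^2)/(2*(25 + 9*π^2)).


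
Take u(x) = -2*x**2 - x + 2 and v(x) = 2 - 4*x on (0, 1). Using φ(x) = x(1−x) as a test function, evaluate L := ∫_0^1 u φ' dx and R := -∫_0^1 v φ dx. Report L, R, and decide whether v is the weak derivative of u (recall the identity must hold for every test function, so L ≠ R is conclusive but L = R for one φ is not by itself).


LHS = 1/2, RHS = 0. No, v is not the weak derivative of u.

u(x) = -2*x**2 - x + 2, classical derivative u'(x) = -4*x - 1.
φ(x) = x(1−x), so φ'(x) = 1 - 2*x.
Note φ(0) = φ(1) = 0, so the boundary term u·φ vanishes.
LHS = ∫_0^1 u(x) φ'(x) dx = ∫_0^1 (4*x^3 - 5*x + 2) dx. Term by term:
  ∫_0^1 4*x^3 dx = 1;  ∫_0^1 -5*x dx = -5/2;  ∫_0^1 2 dx = 2.
Sum: 1 − 5/2 + 2 = 1/2.
So LHS = 1/2.
∫_0^1 v(x) φ(x) dx = ∫_0^1 (4*x^3 - 6*x^2 + 2*x) dx. Term by term:
  ∫_0^1 4*x^3 dx = 1;  ∫_0^1 -6*x^2 dx = -2;  ∫_0^1 2*x dx = 1.
Sum: 1 − 2 + 1 = 0.
So RHS = -∫_0^1 v(x) φ(x) dx = 0.
LHS − RHS = 1/2 ≠ 0, so the identity fails.
(For a valid weak derivative the identity must hold for EVERY test function, in particular this one. The failure shows v is NOT the weak derivative of u.)
Correct weak derivative would be u'(x) = -4*x - 1.


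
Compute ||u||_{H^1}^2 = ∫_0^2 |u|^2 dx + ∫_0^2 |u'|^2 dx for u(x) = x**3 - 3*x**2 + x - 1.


||u||_{H^1}^2 = 272/21

The H^1 norm (squared) on an interval (0, L) is
  ||u||_{H^1}^2 = ∫_0^L u(x)^2 dx + ∫_0^L u'(x)^2 dx.
Compute u'(x) = 3*x**2 - 6*x + 1.
Then u(x)^2 = x**6 - 6*x**5 + 11*x**4 - 8*x**3 + 7*x**2 - 2*x + 1 and u'(x)^2 = 9*x**4 - 36*x**3 + 42*x**2 - 12*x + 1.
Integrate each monomial from 0 to 2 using ∫_0^2 c·x^n dx = c·2^(n+1)/(n+1):
  ∫_0^2 u(x)^2 dx = ∫_0^2 (x^6 - 6*x^5 + 11*x^4 - 8*x^3 + 7*x^2 - 2*x + 1) dx. Term by term:
    ∫_0^2 x^6 dx = 128/7;  ∫_0^2 -6*x^5 dx = -64;  ∫_0^2 11*x^4 dx = 352/5;
    ∫_0^2 -8*x^3 dx = -32;  ∫_0^2 7*x^2 dx = 56/3;  ∫_0^2 -2*x dx = -4;
    ∫_0^2 1 dx = 2.
  Sum: 128/7 − 64 + 352/5 − 32 + 56/3 − 4 + 2 = 982/105.
  ∫_0^2 u'(x)^2 dx = ∫_0^2 (9*x^4 - 36*x^3 + 42*x^2 - 12*x + 1) dx. Term by term:
    ∫_0^2 9*x^4 dx = 288/5;  ∫_0^2 -36*x^3 dx = -144;  ∫_0^2 42*x^2 dx = 112;
    ∫_0^2 -12*x dx = -24;  ∫_0^2 1 dx = 2.
  Sum: 288/5 − 144 + 112 − 24 + 2 = 18/5.
Adding: ||u||_{H^1}^2 = 982/105 + 18/5 = 272/21.


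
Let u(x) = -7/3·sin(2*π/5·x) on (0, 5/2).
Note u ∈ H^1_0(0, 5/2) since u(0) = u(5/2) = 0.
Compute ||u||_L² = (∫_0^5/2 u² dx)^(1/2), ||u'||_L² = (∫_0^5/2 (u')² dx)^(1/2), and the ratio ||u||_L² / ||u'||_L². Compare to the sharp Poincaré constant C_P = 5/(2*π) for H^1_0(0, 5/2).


||u||_L² / ||u'||_L² = 5/(2*π) = C_P.

u(x) = -7/3·sin(2*π/5·x), so u'(x) = -14*π*cos(2*π*x/5)/15.
Writing u(x) = A·sin(kπx/L) with A = -7/3 and k = 1, use ∫_0^L sin²(kπx/L) dx = L/2 and ∫_0^L cos²(kπx/L) dx = L/2.
u² = 49/9·sin²(2*π/5·x) and (u')² = 196*π^2/225·cos²(2*π/5·x), and each of sin², cos² integrates to L/2 = 5/4 over (0, 5/2).
∫_0^5/2 u² dx = 245/36, so ||u||_L² = 7*sqrt(5)/6.
∫_0^5/2 (u')² dx = 49*π^2/45, so ||u'||_L² = 7*sqrt(5)*π/15.
Ratio ||u||_L² / ||u'||_L² = 5/(2*π).
Sharp Poincaré constant on H^1_0(0, 5/2) is C_P = L/π = 5/(2*π), achieved by sin(2*π/5·x).
This is the k = 1 eigenfunction (up to amplitude), so the ratio equals the sharp Poincaré constant exactly.


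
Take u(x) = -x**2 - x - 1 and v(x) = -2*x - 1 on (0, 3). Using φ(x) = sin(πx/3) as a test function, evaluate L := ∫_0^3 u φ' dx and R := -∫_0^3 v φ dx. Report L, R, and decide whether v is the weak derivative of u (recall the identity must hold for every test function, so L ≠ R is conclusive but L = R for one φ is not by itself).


LHS = 24/π, RHS = 24/π. Yes, v = u' weakly.

u(x) = -x**2 - x - 1, classical derivative u'(x) = -2*x - 1.
φ(x) = sin(πx/3), so φ'(x) = π*cos(π*x/3)/3.
Note φ(0) = φ(3) = 0, so the boundary term u·φ vanishes.
LHS = ∫_0^3 u(x) φ'(x) dx = ∫_0^3 (-π*x^2*cos(π*x/3)/3 - π*x*cos(π*x/3)/3 - π*cos(π*x/3)/3) dx. Term by term:
  ∫_0^3 -π*cos(π*x/3)/3 dx = 0;  ∫_0^3 -π*x*cos(π*x/3)/3 dx = 6/π;  ∫_0^3 -π*x^2*cos(π*x/3)/3 dx = 18/π.
Sum: 0 + 6/π + 18/π = 24/π.
So LHS = 24/π.
∫_0^3 v(x) φ(x) dx = ∫_0^3 (-2*x*sin(π*x/3) - sin(π*x/3)) dx. Term by term:
  ∫_0^3 -sin(π*x/3) dx = -6/π;  ∫_0^3 -2*x*sin(π*x/3) dx = -18/π.
Sum: -6/π − 18/π = -24/π.
So RHS = -∫_0^3 v(x) φ(x) dx = 24/π.
LHS = RHS, so the identity holds for this test φ.
Moreover u is smooth here and v(x) = u'(x) = -2*x - 1 pointwise, so the identity holds for every test function. Hence v is the weak derivative of u.


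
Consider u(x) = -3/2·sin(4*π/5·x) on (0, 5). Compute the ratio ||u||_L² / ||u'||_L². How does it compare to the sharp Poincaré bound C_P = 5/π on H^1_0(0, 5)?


||u||_L² / ||u'||_L² = 5/(4*π) < C_P = 5/π.

u(x) = -3/2·sin(4*π/5·x), so u'(x) = -6*π*cos(4*π*x/5)/5.
Writing u(x) = A·sin(kπx/L) with A = -3/2 and k = 4, use ∫_0^L sin²(kπx/L) dx = L/2 and ∫_0^L cos²(kπx/L) dx = L/2.
u² = 9/4·sin²(4*π/5·x) and (u')² = 36*π^2/25·cos²(4*π/5·x), and each of sin², cos² integrates to L/2 = 5/2 over (0, 5).
∫_0^5 u² dx = 45/8, so ||u||_L² = 3*sqrt(10)/4.
∫_0^5 (u')² dx = 18*π^2/5, so ||u'||_L² = 3*sqrt(10)*π/5.
Ratio ||u||_L² / ||u'||_L² = 5/(4*π).
Sharp Poincaré constant on H^1_0(0, 5) is C_P = L/π = 5/π, achieved by sin(π/5·x).
This is the k = 4 harmonic; the ratio L/(kπ) is strictly less than C_P = L/π, consistent with the sharp inequality ||u||_L² ≤ C_P ||u'||_L².


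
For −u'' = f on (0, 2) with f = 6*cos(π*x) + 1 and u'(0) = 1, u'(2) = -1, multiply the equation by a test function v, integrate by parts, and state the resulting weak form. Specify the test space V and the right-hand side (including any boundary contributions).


V = H^1(0, 2) (v unrestricted at boundary; u is determined up to an additive constant); weak form: ∫_0^2 u'v' dx = ∫_0^2 (6*cos(π*x) + 1) v dx − v(2) − v(0) for all v ∈ V.

Multiply both sides by a test function v and integrate from 0 to 2:
  ∫_0^2 −u''(x) v(x) dx = ∫_0^2 f(x) v(x) dx.
Integrate the LHS by parts once:
  ∫_0^2 −u'' v dx = −[u'(x) v(x)]_0^2 + ∫_0^2 u'(x) v'(x) dx.
Thus ∫_0^2 u'(x) v'(x) dx = ∫_0^2 f(x) v(x) dx + [u'(x) v(x)]_0^2.
Choose V so that boundary terms are either known or forced to vanish.
u has inhomogeneous Neumann u'(0) = 1, u'(2) = -1. [u' v]_0^2 = (-1)·v(2) − (1)·v(0) = − v(2) − v(0). Take V = H^1(0, 2); boundary term becomes part of RHS.
Weak formulation: find u (satisfying any essential BC) such that ∫_0^2 u'(x) v'(x) dx = ∫_0^2 f v dx − v(2) − v(0) for all v ∈ V (Neumann data are natural BCs: they enter the RHS as boundary terms).
Substituting f(x) = 6*cos(π*x) + 1, the right-hand side is ∫_0^2 (6*cos(π*x) + 1) v dx − v(2) − v(0).
Compatibility check (pure Neumann): taking v ≡ 1 ∈ V gives 0 = ∫_0^2 f dx + (-1) − (1), i.e. ∫_0^2 f dx must equal u'(0) − u'(2) = 2. Indeed ∫_0^2 (6*cos(π*x) + 1) dx = 2, so the data are compatible. The solution is then unique only up to an additive constant (fix it e.g. by requiring ∫_0^2 u dx = 0).
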